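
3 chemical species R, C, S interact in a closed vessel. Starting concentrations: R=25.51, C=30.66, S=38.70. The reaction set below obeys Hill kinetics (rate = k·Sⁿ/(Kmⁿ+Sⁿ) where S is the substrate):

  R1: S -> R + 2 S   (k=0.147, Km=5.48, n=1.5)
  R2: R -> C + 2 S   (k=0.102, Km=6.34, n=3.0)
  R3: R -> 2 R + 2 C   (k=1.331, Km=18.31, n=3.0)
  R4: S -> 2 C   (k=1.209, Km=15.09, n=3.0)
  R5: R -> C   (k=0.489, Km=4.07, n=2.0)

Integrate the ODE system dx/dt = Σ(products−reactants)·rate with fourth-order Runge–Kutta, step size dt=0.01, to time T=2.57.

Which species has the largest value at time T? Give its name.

Dominant species at T: C

RK4 with dt=0.01: 257 steps to T=2.57. Trajectory (selected grid times):
t=0.00: R=25.51 C=30.66 S=38.70
t=0.29: R=25.67 C=32.05 S=38.47
t=0.57: R=25.82 C=33.40 S=38.24
t=0.86: R=25.97 C=34.80 S=38.01
t=1.14: R=26.13 C=36.15 S=37.79
t=1.43: R=26.29 C=37.55 S=37.56
t=1.71: R=26.45 C=38.91 S=37.34
t=2.00: R=26.61 C=40.32 S=37.11
t=2.28: R=26.77 C=41.68 S=36.88
t=2.57: R=26.93 C=43.09 S=36.66
At T=2.57: R=26.93 C=43.09 S=36.66; the largest is C.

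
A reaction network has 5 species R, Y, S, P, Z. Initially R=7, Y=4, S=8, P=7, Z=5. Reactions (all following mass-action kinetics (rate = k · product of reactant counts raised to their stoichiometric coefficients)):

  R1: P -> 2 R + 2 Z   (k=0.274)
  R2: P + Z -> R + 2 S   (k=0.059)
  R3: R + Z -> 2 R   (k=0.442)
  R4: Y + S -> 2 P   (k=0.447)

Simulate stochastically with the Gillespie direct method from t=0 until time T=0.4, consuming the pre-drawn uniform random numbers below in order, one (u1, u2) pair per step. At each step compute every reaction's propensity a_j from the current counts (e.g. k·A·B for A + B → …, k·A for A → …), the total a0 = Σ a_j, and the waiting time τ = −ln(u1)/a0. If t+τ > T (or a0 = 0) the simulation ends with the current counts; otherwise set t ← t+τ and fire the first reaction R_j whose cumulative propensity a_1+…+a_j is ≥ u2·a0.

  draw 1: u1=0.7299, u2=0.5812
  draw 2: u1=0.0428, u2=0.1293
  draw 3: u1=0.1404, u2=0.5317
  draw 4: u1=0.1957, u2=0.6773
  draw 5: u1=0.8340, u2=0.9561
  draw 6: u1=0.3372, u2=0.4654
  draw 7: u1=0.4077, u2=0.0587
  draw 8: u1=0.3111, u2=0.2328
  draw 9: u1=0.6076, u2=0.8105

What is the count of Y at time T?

t=0.000: R=7 Y=4 S=8 P=7 Z=5
Draw 1: a1=1.918, a2=2.065, a3=15.470, a4=14.304, a0=33.757; τ=−ln(0.7299)/33.757=0.009 → t=0.009; u2·a0=0.5812·33.757=19.620; a1+…+a3=19.453 < 19.620 ≤ a1+…+a4=33.757 → R4 fires; R=7 Y=3 S=7 P=9 Z=5
Draw 2: a1=2.466, a2=2.655, a3=15.470, a4=9.387, a0=29.978; τ=−ln(0.0428)/29.978=0.105 → t=0.114; u2·a0=0.1293·29.978=3.876; a1=2.466 < 3.876 ≤ a1+a2=5.121 → R2 fires; R=8 Y=3 S=9 P=8 Z=4
Draw 3: a1=2.192, a2=1.888, a3=14.144, a4=12.069, a0=30.293; τ=−ln(0.1404)/30.293=0.065 → t=0.179; u2·a0=0.5317·30.293=16.107; a1+a2=4.080 < 16.107 ≤ a1+…+a3=18.224 → R3 fires; R=9 Y=3 S=9 P=8 Z=3
Draw 4: a1=2.192, a2=1.416, a3=11.934, a4=12.069, a0=27.611; τ=−ln(0.1957)/27.611=0.059 → t=0.238; u2·a0=0.6773·27.611=18.701; a1+…+a3=15.542 < 18.701 ≤ a1+…+a4=27.611 → R4 fires; R=9 Y=2 S=8 P=10 Z=3
Draw 5: a1=2.740, a2=1.770, a3=11.934, a4=7.152, a0=23.596; τ=−ln(0.8340)/23.596=0.008 → t=0.246; u2·a0=0.9561·23.596=22.560; a1+…+a3=16.444 < 22.560 ≤ a1+…+a4=23.596 → R4 fires; R=9 Y=1 S=7 P=12 Z=3
Draw 6: a1=3.288, a2=2.124, a3=11.934, a4=3.129, a0=20.475; τ=−ln(0.3372)/20.475=0.053 → t=0.299; u2·a0=0.4654·20.475=9.529; a1+a2=5.412 < 9.529 ≤ a1+…+a3=17.346 → R3 fires; R=10 Y=1 S=7 P=12 Z=2
Draw 7: a1=3.288, a2=1.416, a3=8.840, a4=3.129, a0=16.673; τ=−ln(0.4077)/16.673=0.054 → t=0.353; u2·a0=0.0587·16.673=0.979 ≤ a1=3.288 → R1 fires; R=12 Y=1 S=7 P=11 Z=4
Draw 8: a1=3.014, a2=2.596, a3=21.216, a4=3.129, a0=29.955; τ=−ln(0.3111)/29.955=0.039 → t=0.392; u2·a0=0.2328·29.955=6.974; a1+a2=5.610 < 6.974 ≤ a1+…+a3=26.826 → R3 fires; R=13 Y=1 S=7 P=11 Z=3
Draw 9: a1=3.014, a2=1.947, a3=17.238, a4=3.129, a0=25.328; τ=−ln(0.6076)/25.328=0.020 → t=0.412 > T=0.4: stop.
Read off Y at T=0.4: 1

Y at T = 1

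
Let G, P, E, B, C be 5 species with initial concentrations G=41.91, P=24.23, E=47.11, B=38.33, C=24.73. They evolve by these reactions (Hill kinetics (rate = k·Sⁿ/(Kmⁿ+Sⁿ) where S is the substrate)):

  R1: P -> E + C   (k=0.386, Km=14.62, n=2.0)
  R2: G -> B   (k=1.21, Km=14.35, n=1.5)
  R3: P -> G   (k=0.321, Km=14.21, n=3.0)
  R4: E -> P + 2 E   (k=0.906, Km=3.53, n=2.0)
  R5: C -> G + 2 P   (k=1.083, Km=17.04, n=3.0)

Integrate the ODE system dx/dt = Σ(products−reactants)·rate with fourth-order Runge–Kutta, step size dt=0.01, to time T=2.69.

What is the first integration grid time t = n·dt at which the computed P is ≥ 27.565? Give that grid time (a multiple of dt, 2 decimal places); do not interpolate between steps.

Threshold first reached at t = 1.72

RK4 with dt=0.01: 269 steps to T=2.69. Trajectory (selected grid times):
t=0.00: G=41.91 P=24.23 E=47.11 B=38.33 C=24.73
t=0.30: G=41.93 P=24.82 E=47.47 B=38.63 C=24.57
t=0.60: G=41.95 P=25.41 E=47.82 B=38.93 C=24.41
t=0.90: G=41.98 P=26.00 E=48.18 B=39.24 C=24.26
t=1.20: G=42.00 P=26.58 E=48.54 B=39.54 C=24.11
t=1.49: G=42.02 P=27.13 E=48.89 B=39.83 C=23.96
t=1.71: G=42.03 P=27.55 E=49.15 B=40.05 C=23.85
t=1.72: G=42.03 P=27.57 E=49.16 B=40.06 C=23.85
t=1.79: G=42.04 P=27.70 E=49.25 B=40.14 C=23.81
t=2.09: G=42.06 P=28.27 E=49.61 B=40.44 C=23.67
t=2.39: G=42.08 P=28.84 E=49.97 B=40.74 C=23.52
t=2.69: G=42.10 P=29.40 E=50.33 B=41.04 C=23.38
P(1.71)=27.553 < 27.565 but P(1.72)=27.572 ≥ 27.565, so the first grid time is t=1.72.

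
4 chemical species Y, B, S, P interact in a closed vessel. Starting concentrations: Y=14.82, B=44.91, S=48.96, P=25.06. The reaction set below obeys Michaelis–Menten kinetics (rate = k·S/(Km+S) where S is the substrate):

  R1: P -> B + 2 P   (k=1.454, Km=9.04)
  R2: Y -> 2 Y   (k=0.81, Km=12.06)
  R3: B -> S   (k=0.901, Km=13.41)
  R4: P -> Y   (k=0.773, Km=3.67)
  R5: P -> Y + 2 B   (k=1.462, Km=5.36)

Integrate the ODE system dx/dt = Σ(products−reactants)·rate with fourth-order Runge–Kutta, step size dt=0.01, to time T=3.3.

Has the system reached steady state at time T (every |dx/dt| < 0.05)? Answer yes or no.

RK4 with dt=0.01: 330 steps to T=3.3. Trajectory (selected grid times):
t=0.00: Y=14.82 B=44.91 S=48.96 P=25.06
t=0.37: Y=15.68 B=45.94 S=49.22 P=24.76
t=0.73: Y=16.52 B=46.93 S=49.47 P=24.47
t=1.10: Y=17.39 B=47.95 S=49.73 P=24.17
t=1.47: Y=18.26 B=48.97 S=49.99 P=23.87
t=1.83: Y=19.11 B=49.95 S=50.25 P=23.58
t=2.20: Y=19.98 B=50.95 S=50.51 P=23.28
t=2.57: Y=20.85 B=51.95 S=50.77 P=22.98
t=2.93: Y=21.71 B=52.92 S=51.03 P=22.69
t=3.30: Y=22.58 B=53.92 S=51.30 P=22.39
Rates at T: R1=1.0358, R2=0.5280, R3=0.7215, R4=0.6641, R5=1.1796
dx/dt at T (Σ net stoichiometry × rate): Y=+2.3718, B=+2.6735, S=+0.7215, P=-0.8080
Largest |dx/dt| is |+2.6735| (B) ≥ 0.05 → not steady.

Steady state at T: no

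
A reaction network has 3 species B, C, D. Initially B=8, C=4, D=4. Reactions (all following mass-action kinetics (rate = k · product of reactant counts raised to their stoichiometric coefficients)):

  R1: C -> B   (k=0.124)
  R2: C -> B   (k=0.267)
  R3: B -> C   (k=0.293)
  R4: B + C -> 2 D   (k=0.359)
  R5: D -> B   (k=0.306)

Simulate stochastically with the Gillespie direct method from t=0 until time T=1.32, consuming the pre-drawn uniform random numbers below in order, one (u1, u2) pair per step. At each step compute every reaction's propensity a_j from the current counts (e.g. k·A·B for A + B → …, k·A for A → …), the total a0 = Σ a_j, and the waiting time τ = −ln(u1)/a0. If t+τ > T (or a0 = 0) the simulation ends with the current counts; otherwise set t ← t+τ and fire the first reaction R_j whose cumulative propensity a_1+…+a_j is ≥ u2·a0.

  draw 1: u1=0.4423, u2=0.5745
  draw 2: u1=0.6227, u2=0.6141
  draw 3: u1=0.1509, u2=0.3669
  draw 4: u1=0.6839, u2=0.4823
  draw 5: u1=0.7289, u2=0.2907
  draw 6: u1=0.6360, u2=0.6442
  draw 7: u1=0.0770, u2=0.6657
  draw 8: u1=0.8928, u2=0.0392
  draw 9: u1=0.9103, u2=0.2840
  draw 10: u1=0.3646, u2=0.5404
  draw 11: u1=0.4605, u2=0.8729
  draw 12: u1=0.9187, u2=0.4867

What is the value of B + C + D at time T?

Check how each reaction changes W = B + C + D (weight of products minus weight of reactants):
R1: C -> B: (1·1) − (1·1) = 1 − 1 = 0
R2: C -> B: (1·1) − (1·1) = 1 − 1 = 0
R3: B -> C: (1·1) − (1·1) = 1 − 1 = 0
R4: B + C -> 2 D: (1·2) − (1·1 + 1·1) = 2 − 2 = 0
R5: D -> B: (1·1) − (1·1) = 1 − 1 = 0
Every reaction leaves W unchanged, so W is conserved and no simulation is needed: W(T) = W(0) = 8 + 4 + 4 = 16

Value at T = 16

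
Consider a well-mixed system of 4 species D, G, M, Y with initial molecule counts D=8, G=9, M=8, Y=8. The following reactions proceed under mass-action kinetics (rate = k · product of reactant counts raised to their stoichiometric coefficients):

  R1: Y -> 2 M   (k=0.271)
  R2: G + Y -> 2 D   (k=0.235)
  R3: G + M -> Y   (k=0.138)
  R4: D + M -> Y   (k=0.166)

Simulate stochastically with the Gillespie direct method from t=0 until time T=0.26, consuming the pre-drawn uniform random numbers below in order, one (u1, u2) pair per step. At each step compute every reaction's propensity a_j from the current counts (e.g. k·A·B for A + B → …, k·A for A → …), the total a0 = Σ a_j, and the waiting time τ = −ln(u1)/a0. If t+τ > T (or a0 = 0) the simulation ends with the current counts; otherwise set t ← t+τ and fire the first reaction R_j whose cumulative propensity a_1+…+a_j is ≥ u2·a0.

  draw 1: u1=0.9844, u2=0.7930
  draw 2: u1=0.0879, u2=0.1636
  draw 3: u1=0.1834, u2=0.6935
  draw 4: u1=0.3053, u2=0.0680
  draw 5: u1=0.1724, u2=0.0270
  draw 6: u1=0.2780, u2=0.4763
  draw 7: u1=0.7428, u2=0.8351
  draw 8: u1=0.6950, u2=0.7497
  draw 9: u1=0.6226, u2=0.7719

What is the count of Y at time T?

Y at T = 10

t=0.000: D=8 G=9 M=8 Y=8
Draw 1: a1=2.168, a2=16.920, a3=9.936, a4=10.624, a0=39.648; τ=−ln(0.9844)/39.648=0.000 → t=0.000; u2·a0=0.7930·39.648=31.441; a1+…+a3=29.024 < 31.441 ≤ a1+…+a4=39.648 → R4 fires; D=7 G=9 M=7 Y=9
Draw 2: a1=2.439, a2=19.035, a3=8.694, a4=8.134, a0=38.302; τ=−ln(0.0879)/38.302=0.063 → t=0.064; u2·a0=0.1636·38.302=6.266; a1=2.439 < 6.266 ≤ a1+a2=21.474 → R2 fires; D=9 G=8 M=7 Y=8
Draw 3: a1=2.168, a2=15.040, a3=7.728, a4=10.458, a0=35.394; τ=−ln(0.1834)/35.394=0.048 → t=0.112; u2·a0=0.6935·35.394=24.546; a1+a2=17.208 < 24.546 ≤ a1+…+a3=24.936 → R3 fires; D=9 G=7 M=6 Y=9
Draw 4: a1=2.439, a2=14.805, a3=5.796, a4=8.964, a0=32.004; τ=−ln(0.3053)/32.004=0.037 → t=0.149; u2·a0=0.0680·32.004=2.176 ≤ a1=2.439 → R1 fires; D=9 G=7 M=8 Y=8
Draw 5: a1=2.168, a2=13.160, a3=7.728, a4=11.952, a0=35.008; τ=−ln(0.1724)/35.008=0.050 → t=0.199; u2·a0=0.0270·35.008=0.945 ≤ a1=2.168 → R1 fires; D=9 G=7 M=10 Y=7
Draw 6: a1=1.897, a2=11.515, a3=9.660, a4=14.940, a0=38.012; τ=−ln(0.2780)/38.012=0.034 → t=0.233; u2·a0=0.4763·38.012=18.105; a1+a2=13.412 < 18.105 ≤ a1+…+a3=23.072 → R3 fires; D=9 G=6 M=9 Y=8
Draw 7: a1=2.168, a2=11.280, a3=7.452, a4=13.446, a0=34.346; τ=−ln(0.7428)/34.346=0.009 → t=0.241; u2·a0=0.8351·34.346=28.682; a1+…+a3=20.900 < 28.682 ≤ a1+…+a4=34.346 → R4 fires; D=8 G=6 M=8 Y=9
Draw 8: a1=2.439, a2=12.690, a3=6.624, a4=10.624, a0=32.377; τ=−ln(0.6950)/32.377=0.011 → t=0.253; u2·a0=0.7497·32.377=24.273; a1+…+a3=21.753 < 24.273 ≤ a1+…+a4=32.377 → R4 fires; D=7 G=6 M=7 Y=10
Draw 9: a1=2.710, a2=14.100, a3=5.796, a4=8.134, a0=30.740; τ=−ln(0.6226)/30.740=0.015 → t=0.268 > T=0.26: stop.
Read off Y at T=0.26: 10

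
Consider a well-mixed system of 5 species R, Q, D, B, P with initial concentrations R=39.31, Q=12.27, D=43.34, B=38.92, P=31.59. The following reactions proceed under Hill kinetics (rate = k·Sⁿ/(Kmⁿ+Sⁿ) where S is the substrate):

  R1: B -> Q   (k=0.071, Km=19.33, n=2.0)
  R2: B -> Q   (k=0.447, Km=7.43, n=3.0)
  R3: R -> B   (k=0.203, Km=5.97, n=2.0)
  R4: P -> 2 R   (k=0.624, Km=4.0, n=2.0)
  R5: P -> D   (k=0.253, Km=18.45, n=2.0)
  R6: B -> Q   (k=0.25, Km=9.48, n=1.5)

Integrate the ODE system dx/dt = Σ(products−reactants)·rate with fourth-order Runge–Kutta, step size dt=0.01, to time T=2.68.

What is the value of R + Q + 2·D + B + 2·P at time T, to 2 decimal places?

Check how each reaction changes W = R + Q + 2·D + B + 2·P (weight of products minus weight of reactants):
R1: B -> Q: (1·1) − (1·1) = 1 − 1 = 0
R2: B -> Q: (1·1) − (1·1) = 1 − 1 = 0
R3: R -> B: (1·1) − (1·1) = 1 − 1 = 0
R4: P -> 2 R: (1·2) − (2·1) = 2 − 2 = 0
R5: P -> D: (2·1) − (2·1) = 2 − 2 = 0
R6: B -> Q: (1·1) − (1·1) = 1 − 1 = 0
Every reaction leaves W unchanged, so W is conserved and no simulation is needed: W(T) = W(0) = 39.31 + 12.27 + 2·43.34 + 38.92 + 2·31.59 = 240.36

Value at T = 240.36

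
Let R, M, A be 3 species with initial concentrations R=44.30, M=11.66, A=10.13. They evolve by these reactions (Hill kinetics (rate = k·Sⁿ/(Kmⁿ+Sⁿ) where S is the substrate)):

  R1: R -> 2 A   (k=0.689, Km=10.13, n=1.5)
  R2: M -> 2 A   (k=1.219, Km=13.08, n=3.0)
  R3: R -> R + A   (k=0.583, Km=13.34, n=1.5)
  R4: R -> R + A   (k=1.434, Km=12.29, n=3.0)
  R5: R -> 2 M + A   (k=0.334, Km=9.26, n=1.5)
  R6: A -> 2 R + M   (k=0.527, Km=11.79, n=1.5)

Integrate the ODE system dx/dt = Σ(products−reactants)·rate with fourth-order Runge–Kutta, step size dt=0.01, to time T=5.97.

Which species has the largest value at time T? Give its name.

Dominant species at T: R

RK4 with dt=0.01: 597 steps to T=5.97. Trajectory (selected grid times):
t=0.00: R=44.30 M=11.66 A=10.13
t=0.66: R=44.03 M=11.89 A=12.92
t=1.33: R=43.81 M=12.15 A=15.74
t=1.99: R=43.65 M=12.41 A=18.52
t=2.65: R=43.51 M=12.67 A=21.31
t=3.32: R=43.41 M=12.94 A=24.15
t=3.98: R=43.33 M=13.20 A=26.96
t=4.64: R=43.27 M=13.46 A=29.78
t=5.31: R=43.22 M=13.73 A=32.67
t=5.97: R=43.19 M=13.98 A=35.52
At T=5.97: R=43.19 M=13.98 A=35.52; the largest is R.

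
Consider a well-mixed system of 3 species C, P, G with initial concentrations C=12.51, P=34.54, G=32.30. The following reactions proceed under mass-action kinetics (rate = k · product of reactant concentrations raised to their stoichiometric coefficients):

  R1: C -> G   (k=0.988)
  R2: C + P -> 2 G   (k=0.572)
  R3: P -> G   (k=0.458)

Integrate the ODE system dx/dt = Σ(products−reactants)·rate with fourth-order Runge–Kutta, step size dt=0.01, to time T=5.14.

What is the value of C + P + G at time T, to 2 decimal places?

Check how each reaction changes W = C + P + G (weight of products minus weight of reactants):
R1: C -> G: (1·1) − (1·1) = 1 − 1 = 0
R2: C + P -> 2 G: (1·2) − (1·1 + 1·1) = 2 − 2 = 0
R3: P -> G: (1·1) − (1·1) = 1 − 1 = 0
Every reaction leaves W unchanged, so W is conserved and no simulation is needed: W(T) = W(0) = 12.51 + 34.54 + 32.30 = 79.35

Value at T = 79.35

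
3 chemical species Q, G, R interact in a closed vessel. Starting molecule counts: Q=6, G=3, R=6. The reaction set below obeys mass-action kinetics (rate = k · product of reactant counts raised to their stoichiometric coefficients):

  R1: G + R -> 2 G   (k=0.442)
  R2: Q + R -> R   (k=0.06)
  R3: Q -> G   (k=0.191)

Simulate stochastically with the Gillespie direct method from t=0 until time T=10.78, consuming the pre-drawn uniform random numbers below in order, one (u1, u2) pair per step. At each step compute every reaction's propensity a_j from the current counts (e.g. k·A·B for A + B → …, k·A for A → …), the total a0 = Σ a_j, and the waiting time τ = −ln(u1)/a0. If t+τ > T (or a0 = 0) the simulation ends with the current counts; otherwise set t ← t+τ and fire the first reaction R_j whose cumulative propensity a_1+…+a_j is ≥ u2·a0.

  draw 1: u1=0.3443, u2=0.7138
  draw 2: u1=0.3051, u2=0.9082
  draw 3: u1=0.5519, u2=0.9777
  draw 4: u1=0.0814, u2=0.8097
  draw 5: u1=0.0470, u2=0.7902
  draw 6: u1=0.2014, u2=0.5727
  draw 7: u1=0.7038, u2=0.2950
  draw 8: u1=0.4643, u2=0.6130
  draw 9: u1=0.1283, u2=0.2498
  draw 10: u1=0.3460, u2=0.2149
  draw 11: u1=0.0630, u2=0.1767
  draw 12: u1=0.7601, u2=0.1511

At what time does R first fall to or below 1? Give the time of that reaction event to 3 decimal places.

t=0.000: Q=6 G=3 R=6
Draw 1: a1=7.956, a2=2.160, a3=1.146, a0=11.262; τ=−ln(0.3443)/11.262=0.095 → t=0.095; u2·a0=0.7138·11.262=8.039; a1=7.956 < 8.039 ≤ a1+a2=10.116 → R2 fires; Q=5 G=3 R=6
Draw 2: a1=7.956, a2=1.800, a3=0.955, a0=10.711; τ=−ln(0.3051)/10.711=0.111 → t=0.206; u2·a0=0.9082·10.711=9.728; a1=7.956 < 9.728 ≤ a1+a2=9.756 → R2 fires; Q=4 G=3 R=6
Draw 3: a1=7.956, a2=1.440, a3=0.764, a0=10.160; τ=−ln(0.5519)/10.160=0.059 → t=0.264; u2·a0=0.9777·10.160=9.933; a1+a2=9.396 < 9.933 ≤ a1+…+a3=10.160 → R3 fires; Q=3 G=4 R=6
Draw 4: a1=10.608, a2=1.080, a3=0.573, a0=12.261; τ=−ln(0.0814)/12.261=0.205 → t=0.469; u2·a0=0.8097·12.261=9.928 ≤ a1=10.608 → R1 fires; Q=3 G=5 R=5
Draw 5: a1=11.050, a2=0.900, a3=0.573, a0=12.523; τ=−ln(0.0470)/12.523=0.244 → t=0.713; u2·a0=0.7902·12.523=9.896 ≤ a1=11.050 → R1 fires; Q=3 G=6 R=4
Draw 6: a1=10.608, a2=0.720, a3=0.573, a0=11.901; τ=−ln(0.2014)/11.901=0.135 → t=0.847; u2·a0=0.5727·11.901=6.816 ≤ a1=10.608 → R1 fires; Q=3 G=7 R=3
Draw 7: a1=9.282, a2=0.540, a3=0.573, a0=10.395; τ=−ln(0.7038)/10.395=0.034 → t=0.881; u2·a0=0.2950·10.395=3.067 ≤ a1=9.282 → R1 fires; Q=3 G=8 R=2
Draw 8: a1=7.072, a2=0.360, a3=0.573, a0=8.005; τ=−ln(0.4643)/8.005=0.096 → t=0.977; u2·a0=0.6130·8.005=4.907 ≤ a1=7.072 → R1 fires; Q=3 G=9 R=1
Draw 9: a1=3.978, a2=0.180, a3=0.573, a0=4.731; τ=−ln(0.1283)/4.731=0.434 → t=1.411; u2·a0=0.2498·4.731=1.182 ≤ a1=3.978 → R1 fires; Q=3 G=10 R=0
Draw 10: a1=0.000, a2=0.000, a3=0.573, a0=0.573; τ=−ln(0.3460)/0.573=1.852 → t=3.263; u2·a0=0.2149·0.573=0.123; a1+a2=0.000 < 0.123 ≤ a1+…+a3=0.573 → R3 fires; Q=2 G=11 R=0
Draw 11: a1=0.000, a2=0.000, a3=0.382, a0=0.382; τ=−ln(0.0630)/0.382=7.237 → t=10.500; u2·a0=0.1767·0.382=0.067; a1+a2=0.000 < 0.067 ≤ a1+…+a3=0.382 → R3 fires; Q=1 G=12 R=0
Draw 12: a1=0.000, a2=0.000, a3=0.191, a0=0.191; τ=−ln(0.7601)/0.191=1.436 → t=11.937 > T=10.78: stop.
R first becomes ≤ 1 when it reaches 1 at the event at t=0.977.

Threshold first reached at t = 0.977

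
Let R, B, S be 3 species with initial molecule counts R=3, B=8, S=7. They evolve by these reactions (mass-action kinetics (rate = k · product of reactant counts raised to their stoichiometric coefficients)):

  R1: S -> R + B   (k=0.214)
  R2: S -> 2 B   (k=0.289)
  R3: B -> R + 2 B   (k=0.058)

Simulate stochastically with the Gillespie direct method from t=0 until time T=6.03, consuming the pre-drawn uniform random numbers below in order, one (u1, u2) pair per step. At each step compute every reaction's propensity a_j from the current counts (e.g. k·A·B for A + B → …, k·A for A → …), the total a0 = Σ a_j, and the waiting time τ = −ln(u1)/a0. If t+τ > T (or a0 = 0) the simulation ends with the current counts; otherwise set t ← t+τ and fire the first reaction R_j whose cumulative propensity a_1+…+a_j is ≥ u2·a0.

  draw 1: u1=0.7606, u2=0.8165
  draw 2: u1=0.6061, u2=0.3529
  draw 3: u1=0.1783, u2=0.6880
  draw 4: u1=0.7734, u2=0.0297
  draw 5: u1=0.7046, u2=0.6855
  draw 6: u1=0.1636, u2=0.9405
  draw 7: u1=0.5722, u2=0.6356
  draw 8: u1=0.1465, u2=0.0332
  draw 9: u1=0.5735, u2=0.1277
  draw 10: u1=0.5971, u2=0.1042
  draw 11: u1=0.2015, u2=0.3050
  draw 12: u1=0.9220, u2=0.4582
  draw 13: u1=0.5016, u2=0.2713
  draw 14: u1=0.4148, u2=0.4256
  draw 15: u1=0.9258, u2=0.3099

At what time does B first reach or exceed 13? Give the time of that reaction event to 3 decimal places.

Threshold first reached at t = 0.755

t=0.000: R=3 B=8 S=7
Draw 1: a1=1.498, a2=2.023, a3=0.464, a0=3.985; τ=−ln(0.7606)/3.985=0.069 → t=0.069; u2·a0=0.8165·3.985=3.254; a1=1.498 < 3.254 ≤ a1+a2=3.521 → R2 fires; R=3 B=10 S=6
Draw 2: a1=1.284, a2=1.734, a3=0.580, a0=3.598; τ=−ln(0.6061)/3.598=0.139 → t=0.208; u2·a0=0.3529·3.598=1.270 ≤ a1=1.284 → R1 fires; R=4 B=11 S=5
Draw 3: a1=1.070, a2=1.445, a3=0.638, a0=3.153; τ=−ln(0.1783)/3.153=0.547 → t=0.755; u2·a0=0.6880·3.153=2.169; a1=1.070 < 2.169 ≤ a1+a2=2.515 → R2 fires; R=4 B=13 S=4
Draw 4: a1=0.856, a2=1.156, a3=0.754, a0=2.766; τ=−ln(0.7734)/2.766=0.093 → t=0.848; u2·a0=0.0297·2.766=0.082 ≤ a1=0.856 → R1 fires; R=5 B=14 S=3
Draw 5: a1=0.642, a2=0.867, a3=0.812, a0=2.321; τ=−ln(0.7046)/2.321=0.151 → t=0.998; u2·a0=0.6855·2.321=1.591; a1+a2=1.509 < 1.591 ≤ a1+…+a3=2.321 → R3 fires; R=6 B=15 S=3
Draw 6: a1=0.642, a2=0.867, a3=0.870, a0=2.379; τ=−ln(0.1636)/2.379=0.761 → t=1.759; u2·a0=0.9405·2.379=2.237; a1+a2=1.509 < 2.237 ≤ a1+…+a3=2.379 → R3 fires; R=7 B=16 S=3
Draw 7: a1=0.642, a2=0.867, a3=0.928, a0=2.437; τ=−ln(0.5722)/2.437=0.229 → t=1.988; u2·a0=0.6356·2.437=1.549; a1+a2=1.509 < 1.549 ≤ a1+…+a3=2.437 → R3 fires; R=8 B=17 S=3
Draw 8: a1=0.642, a2=0.867, a3=0.986, a0=2.495; τ=−ln(0.1465)/2.495=0.770 → t=2.758; u2·a0=0.0332·2.495=0.083 ≤ a1=0.642 → R1 fires; R=9 B=18 S=2
Draw 9: a1=0.428, a2=0.578, a3=1.044, a0=2.050; τ=−ln(0.5735)/2.050=0.271 → t=3.030; u2·a0=0.1277·2.050=0.262 ≤ a1=0.428 → R1 fires; R=10 B=19 S=1
Draw 10: a1=0.214, a2=0.289, a3=1.102, a0=1.605; τ=−ln(0.5971)/1.605=0.321 → t=3.351; u2·a0=0.1042·1.605=0.167 ≤ a1=0.214 → R1 fires; R=11 B=20 S=0
Draw 11: a1=0.000, a2=0.000, a3=1.160, a0=1.160; τ=−ln(0.2015)/1.160=1.381 → t=4.732; u2·a0=0.3050·1.160=0.354; a1+a2=0.000 < 0.354 ≤ a1+…+a3=1.160 → R3 fires; R=12 B=21 S=0
Draw 12: a1=0.000, a2=0.000, a3=1.218, a0=1.218; τ=−ln(0.9220)/1.218=0.067 → t=4.799; u2·a0=0.4582·1.218=0.558; a1+a2=0.000 < 0.558 ≤ a1+…+a3=1.218 → R3 fires; R=13 B=22 S=0
Draw 13: a1=0.000, a2=0.000, a3=1.276, a0=1.276; τ=−ln(0.5016)/1.276=0.541 → t=5.339; u2·a0=0.2713·1.276=0.346; a1+a2=0.000 < 0.346 ≤ a1+…+a3=1.276 → R3 fires; R=14 B=23 S=0
Draw 14: a1=0.000, a2=0.000, a3=1.334, a0=1.334; τ=−ln(0.4148)/1.334=0.660 → t=5.999; u2·a0=0.4256·1.334=0.568; a1+a2=0.000 < 0.568 ≤ a1+…+a3=1.334 → R3 fires; R=15 B=24 S=0
Draw 15: a1=0.000, a2=0.000, a3=1.392, a0=1.392; τ=−ln(0.9258)/1.392=0.055 → t=6.054 > T=6.03: stop.
B first becomes ≥ 13 when it reaches 13 at the event at t=0.755.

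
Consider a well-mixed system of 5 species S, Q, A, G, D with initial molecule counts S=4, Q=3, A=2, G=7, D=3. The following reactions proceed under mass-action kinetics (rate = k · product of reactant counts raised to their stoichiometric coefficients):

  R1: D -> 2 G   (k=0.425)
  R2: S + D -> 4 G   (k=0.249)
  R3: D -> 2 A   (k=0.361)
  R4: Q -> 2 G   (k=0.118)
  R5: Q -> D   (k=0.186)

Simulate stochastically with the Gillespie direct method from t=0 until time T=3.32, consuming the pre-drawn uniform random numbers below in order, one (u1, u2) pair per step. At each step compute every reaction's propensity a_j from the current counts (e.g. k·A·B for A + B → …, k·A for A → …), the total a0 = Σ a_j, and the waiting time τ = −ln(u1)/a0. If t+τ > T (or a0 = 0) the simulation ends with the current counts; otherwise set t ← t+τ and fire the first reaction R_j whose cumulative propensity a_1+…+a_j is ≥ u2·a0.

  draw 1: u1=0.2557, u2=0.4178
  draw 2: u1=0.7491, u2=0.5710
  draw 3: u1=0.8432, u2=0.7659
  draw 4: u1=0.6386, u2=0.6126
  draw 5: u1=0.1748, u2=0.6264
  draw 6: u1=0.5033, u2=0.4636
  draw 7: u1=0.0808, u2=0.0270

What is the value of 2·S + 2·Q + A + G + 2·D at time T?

Value at T = 29

Check how each reaction changes W = 2·S + 2·Q + A + G + 2·D (weight of products minus weight of reactants):
R1: D -> 2 G: (1·2) − (2·1) = 2 − 2 = 0
R2: S + D -> 4 G: (1·4) − (2·1 + 2·1) = 4 − 4 = 0
R3: D -> 2 A: (1·2) − (2·1) = 2 − 2 = 0
R4: Q -> 2 G: (1·2) − (2·1) = 2 − 2 = 0
R5: Q -> D: (2·1) − (2·1) = 2 − 2 = 0
Every reaction leaves W unchanged, so W is conserved and no simulation is needed: W(T) = W(0) = 2·4 + 2·3 + 2 + 7 + 2·3 = 29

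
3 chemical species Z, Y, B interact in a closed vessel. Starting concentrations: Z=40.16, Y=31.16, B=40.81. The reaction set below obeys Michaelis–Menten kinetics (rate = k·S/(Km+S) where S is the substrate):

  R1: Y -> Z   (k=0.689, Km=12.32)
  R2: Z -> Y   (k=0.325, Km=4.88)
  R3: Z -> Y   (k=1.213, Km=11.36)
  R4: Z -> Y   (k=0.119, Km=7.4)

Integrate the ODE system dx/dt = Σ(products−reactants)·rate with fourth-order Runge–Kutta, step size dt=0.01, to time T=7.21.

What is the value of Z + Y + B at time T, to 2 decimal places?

Value at T = 112.13

Check how each reaction changes W = Z + Y + B (weight of products minus weight of reactants):
R1: Y -> Z: (1·1) − (1·1) = 1 − 1 = 0
R2: Z -> Y: (1·1) − (1·1) = 1 − 1 = 0
R3: Z -> Y: (1·1) − (1·1) = 1 − 1 = 0
R4: Z -> Y: (1·1) − (1·1) = 1 − 1 = 0
Every reaction leaves W unchanged, so W is conserved and no simulation is needed: W(T) = W(0) = 40.16 + 31.16 + 40.81 = 112.13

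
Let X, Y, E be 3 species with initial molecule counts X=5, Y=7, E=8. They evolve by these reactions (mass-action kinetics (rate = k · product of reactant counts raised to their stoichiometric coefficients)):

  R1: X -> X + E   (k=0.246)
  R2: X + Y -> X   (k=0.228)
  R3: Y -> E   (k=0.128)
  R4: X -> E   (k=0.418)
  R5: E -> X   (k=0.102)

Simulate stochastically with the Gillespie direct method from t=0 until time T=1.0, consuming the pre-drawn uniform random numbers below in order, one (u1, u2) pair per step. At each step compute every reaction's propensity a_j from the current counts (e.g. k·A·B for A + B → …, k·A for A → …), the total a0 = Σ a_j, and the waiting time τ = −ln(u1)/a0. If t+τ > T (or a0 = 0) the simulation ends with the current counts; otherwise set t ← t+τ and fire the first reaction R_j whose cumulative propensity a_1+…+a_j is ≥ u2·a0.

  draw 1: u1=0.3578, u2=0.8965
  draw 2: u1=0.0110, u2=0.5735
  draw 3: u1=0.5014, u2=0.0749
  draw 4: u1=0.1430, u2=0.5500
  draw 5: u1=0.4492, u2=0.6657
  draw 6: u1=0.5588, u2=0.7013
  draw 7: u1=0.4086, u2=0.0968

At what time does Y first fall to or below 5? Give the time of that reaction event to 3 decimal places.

Threshold first reached at t = 0.761

t=0.000: X=5 Y=7 E=8
Draw 1: a1=1.230, a2=7.980, a3=0.896, a4=2.090, a5=0.816, a0=13.012; τ=−ln(0.3578)/13.012=0.079 → t=0.079; u2·a0=0.8965·13.012=11.665; a1+…+a3=10.106 < 11.665 ≤ a1+…+a4=12.196 → R4 fires; X=4 Y=7 E=9
Draw 2: a1=0.984, a2=6.384, a3=0.896, a4=1.672, a5=0.918, a0=10.854; τ=−ln(0.0110)/10.854=0.416 → t=0.494; u2·a0=0.5735·10.854=6.225; a1=0.984 < 6.225 ≤ a1+a2=7.368 → R2 fires; X=4 Y=6 E=9
Draw 3: a1=0.984, a2=5.472, a3=0.768, a4=1.672, a5=0.918, a0=9.814; τ=−ln(0.5014)/9.814=0.070 → t=0.565; u2·a0=0.0749·9.814=0.735 ≤ a1=0.984 → R1 fires; X=4 Y=6 E=10
Draw 4: a1=0.984, a2=5.472, a3=0.768, a4=1.672, a5=1.020, a0=9.916; τ=−ln(0.1430)/9.916=0.196 → t=0.761; u2·a0=0.5500·9.916=5.454; a1=0.984 < 5.454 ≤ a1+a2=6.456 → R2 fires; X=4 Y=5 E=10
Draw 5: a1=0.984, a2=4.560, a3=0.640, a4=1.672, a5=1.020, a0=8.876; τ=−ln(0.4492)/8.876=0.090 → t=0.851; u2·a0=0.6657·8.876=5.909; a1+a2=5.544 < 5.909 ≤ a1+…+a3=6.184 → R3 fires; X=4 Y=4 E=11
Draw 6: a1=0.984, a2=3.648, a3=0.512, a4=1.672, a5=1.122, a0=7.938; τ=−ln(0.5588)/7.938=0.073 → t=0.924; u2·a0=0.7013·7.938=5.567; a1+…+a3=5.144 < 5.567 ≤ a1+…+a4=6.816 → R4 fires; X=3 Y=4 E=12
Draw 7: a1=0.738, a2=2.736, a3=0.512, a4=1.254, a5=1.224, a0=6.464; τ=−ln(0.4086)/6.464=0.138 → t=1.063 > T=1.0: stop.
Y first becomes ≤ 5 when it reaches 5 at the event at t=0.761.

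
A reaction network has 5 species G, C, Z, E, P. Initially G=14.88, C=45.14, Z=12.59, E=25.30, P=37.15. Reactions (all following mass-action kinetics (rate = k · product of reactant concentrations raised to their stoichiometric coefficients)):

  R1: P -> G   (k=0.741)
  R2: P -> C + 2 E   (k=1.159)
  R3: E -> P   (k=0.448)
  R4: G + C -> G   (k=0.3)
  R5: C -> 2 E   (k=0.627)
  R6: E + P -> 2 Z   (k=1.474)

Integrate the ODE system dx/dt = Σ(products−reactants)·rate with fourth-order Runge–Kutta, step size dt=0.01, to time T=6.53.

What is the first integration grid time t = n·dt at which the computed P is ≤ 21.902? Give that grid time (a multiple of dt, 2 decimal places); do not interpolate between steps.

Threshold first reached at t = 0.02

RK4 with dt=0.01: 653 steps to T=6.53. Trajectory (selected grid times):
t=0.00: G=14.88 C=45.14 Z=12.59 E=25.30 P=37.15
t=0.01: G=15.11 C=43.24 Z=31.84 E=16.87 P=27.02
t=0.02: G=15.29 C=41.32 Z=42.21 E=12.70 P=21.45
t=0.73: G=16.68 C=0.92 Z=81.24 E=5.39 P=0.26
t=1.45: G=16.81 C=0.06 Z=83.48 E=3.49 P=0.23
t=2.18: G=16.92 C=0.04 Z=84.80 E=2.31 P=0.20
t=2.90: G=17.02 C=0.04 Z=85.58 E=1.64 P=0.18
t=3.63: G=17.11 C=0.03 Z=86.09 E=1.23 P=0.16
t=4.35: G=17.19 C=0.03 Z=86.44 E=0.98 P=0.14
t=5.08: G=17.26 C=0.03 Z=86.69 E=0.81 P=0.12
t=5.80: G=17.32 C=0.02 Z=86.87 E=0.69 P=0.11
t=6.53: G=17.38 C=0.02 Z=87.02 E=0.61 P=0.10
P(0.01)=27.020 > 21.902 but P(0.02)=21.446 ≤ 21.902, so the first grid time is t=0.02.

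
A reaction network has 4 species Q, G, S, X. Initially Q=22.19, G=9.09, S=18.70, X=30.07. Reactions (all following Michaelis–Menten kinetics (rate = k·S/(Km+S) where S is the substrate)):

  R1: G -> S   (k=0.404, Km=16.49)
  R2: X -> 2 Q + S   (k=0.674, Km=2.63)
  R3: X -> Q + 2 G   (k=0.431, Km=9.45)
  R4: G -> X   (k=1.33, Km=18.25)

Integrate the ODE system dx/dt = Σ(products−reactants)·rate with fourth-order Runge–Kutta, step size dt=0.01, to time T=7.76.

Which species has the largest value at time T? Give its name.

RK4 with dt=0.01: 776 steps to T=7.76. Trajectory (selected grid times):
t=0.00: Q=22.19 G=9.09 S=18.70 X=30.07
t=0.86: Q=23.54 G=9.15 S=19.36 X=29.64
t=1.72: Q=24.88 G=9.20 S=20.01 X=29.21
t=2.59: Q=26.24 G=9.25 S=20.68 X=28.78
t=3.45: Q=27.58 G=9.30 S=21.33 X=28.35
t=4.31: Q=28.92 G=9.34 S=21.99 X=27.93
t=5.17: Q=30.25 G=9.38 S=22.64 X=27.51
t=6.04: Q=31.60 G=9.42 S=23.31 X=27.09
t=6.90: Q=32.93 G=9.45 S=23.96 X=26.68
t=7.76: Q=34.26 G=9.48 S=24.61 X=26.27
At T=7.76: Q=34.26 G=9.48 S=24.61 X=26.27; the largest is Q.

Dominant species at T: Q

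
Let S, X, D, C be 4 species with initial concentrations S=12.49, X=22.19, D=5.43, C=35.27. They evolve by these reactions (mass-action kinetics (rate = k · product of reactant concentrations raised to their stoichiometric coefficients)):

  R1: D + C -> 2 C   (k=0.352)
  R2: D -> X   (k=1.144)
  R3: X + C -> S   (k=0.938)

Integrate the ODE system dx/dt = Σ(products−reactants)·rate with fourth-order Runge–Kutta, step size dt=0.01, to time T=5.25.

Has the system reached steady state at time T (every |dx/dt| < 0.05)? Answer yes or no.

RK4 with dt=0.01: 525 steps to T=5.25. Trajectory (selected grid times):
t=0.00: S=12.49 X=22.19 D=5.43 C=35.27
t=0.58: S=35.39 X=0.01 D=0.07 C=17.01
t=1.17: S=35.41 X=0.00 D=0.00 C=17.04
t=1.75: S=35.41 X=0.00 D=0.00 C=17.05
t=2.33: S=35.41 X=0.00 D=0.00 C=17.05
t=2.92: S=35.41 X=0.00 D=0.00 C=17.05
t=3.50: S=35.41 X=0.00 D=0.00 C=17.05
t=4.08: S=35.41 X=0.00 D=0.00 C=17.05
t=4.67: S=35.41 X=0.00 D=0.00 C=17.05
t=5.25: S=35.41 X=0.00 D=0.00 C=17.05
Rates at T: R1=0.0000, R2=0.0000, R3=0.0000
dx/dt at T (Σ net stoichiometry × rate): S=+0.0000, X=-0.0000, D=-0.0000, C=+0.0000
Largest |dx/dt| is |-0.0000| (D) < 0.05 → steady.

Steady state at T: yes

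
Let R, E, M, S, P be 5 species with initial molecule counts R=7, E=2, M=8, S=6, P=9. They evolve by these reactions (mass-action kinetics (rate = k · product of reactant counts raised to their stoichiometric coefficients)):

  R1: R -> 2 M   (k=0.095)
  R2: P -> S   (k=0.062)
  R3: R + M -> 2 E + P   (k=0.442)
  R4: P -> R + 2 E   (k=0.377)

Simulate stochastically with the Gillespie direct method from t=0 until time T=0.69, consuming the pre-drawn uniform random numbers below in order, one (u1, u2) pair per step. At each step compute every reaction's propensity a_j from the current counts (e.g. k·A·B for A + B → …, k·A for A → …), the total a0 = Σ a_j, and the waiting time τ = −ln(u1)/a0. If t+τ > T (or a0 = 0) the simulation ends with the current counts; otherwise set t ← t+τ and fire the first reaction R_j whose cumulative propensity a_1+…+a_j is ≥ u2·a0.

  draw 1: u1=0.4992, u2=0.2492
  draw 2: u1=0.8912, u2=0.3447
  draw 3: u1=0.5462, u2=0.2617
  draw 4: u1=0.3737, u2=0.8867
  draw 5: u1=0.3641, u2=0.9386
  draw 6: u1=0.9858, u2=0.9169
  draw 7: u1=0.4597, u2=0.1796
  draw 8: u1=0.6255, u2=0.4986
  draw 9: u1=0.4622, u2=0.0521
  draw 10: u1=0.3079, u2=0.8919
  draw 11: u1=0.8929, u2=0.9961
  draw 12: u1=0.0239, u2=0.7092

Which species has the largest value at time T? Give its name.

Dominant species at T: E

t=0.000: R=7 E=2 M=8 S=6 P=9
Draw 1: a1=0.665, a2=0.558, a3=24.752, a4=3.393, a0=29.368; τ=−ln(0.4992)/29.368=0.024 → t=0.024; u2·a0=0.2492·29.368=7.319; a1+a2=1.223 < 7.319 ≤ a1+…+a3=25.975 → R3 fires; R=6 E=4 M=7 S=6 P=10
Draw 2: a1=0.570, a2=0.620, a3=18.564, a4=3.770, a0=23.524; τ=−ln(0.8912)/23.524=0.005 → t=0.029; u2·a0=0.3447·23.524=8.109; a1+a2=1.190 < 8.109 ≤ a1+…+a3=19.754 → R3 fires; R=5 E=6 M=6 S=6 P=11
Draw 3: a1=0.475, a2=0.682, a3=13.260, a4=4.147, a0=18.564; τ=−ln(0.5462)/18.564=0.033 → t=0.061; u2·a0=0.2617·18.564=4.858; a1+a2=1.157 < 4.858 ≤ a1+…+a3=14.417 → R3 fires; R=4 E=8 M=5 S=6 P=12
Draw 4: a1=0.380, a2=0.744, a3=8.840, a4=4.524, a0=14.488; τ=−ln(0.3737)/14.488=0.068 → t=0.129; u2·a0=0.8867·14.488=12.847; a1+…+a3=9.964 < 12.847 ≤ a1+…+a4=14.488 → R4 fires; R=5 E=10 M=5 S=6 P=11
Draw 5: a1=0.475, a2=0.682, a3=11.050, a4=4.147, a0=16.354; τ=−ln(0.3641)/16.354=0.062 → t=0.191; u2·a0=0.9386·16.354=15.350; a1+…+a3=12.207 < 15.350 ≤ a1+…+a4=16.354 → R4 fires; R=6 E=12 M=5 S=6 P=10
Draw 6: a1=0.570, a2=0.620, a3=13.260, a4=3.770, a0=18.220; τ=−ln(0.9858)/18.220=0.001 → t=0.192; u2·a0=0.9169·18.220=16.706; a1+…+a3=14.450 < 16.706 ≤ a1+…+a4=18.220 → R4 fires; R=7 E=14 M=5 S=6 P=9
Draw 7: a1=0.665, a2=0.558, a3=15.470, a4=3.393, a0=20.086; τ=−ln(0.4597)/20.086=0.039 → t=0.230; u2·a0=0.1796·20.086=3.607; a1+a2=1.223 < 3.607 ≤ a1+…+a3=16.693 → R3 fires; R=6 E=16 M=4 S=6 P=10
Draw 8: a1=0.570, a2=0.620, a3=10.608, a4=3.770, a0=15.568; τ=−ln(0.6255)/15.568=0.030 → t=0.260; u2·a0=0.4986·15.568=7.762; a1+a2=1.190 < 7.762 ≤ a1+…+a3=11.798 → R3 fires; R=5 E=18 M=3 S=6 P=11
Draw 9: a1=0.475, a2=0.682, a3=6.630, a4=4.147, a0=11.934; τ=−ln(0.4622)/11.934=0.065 → t=0.325; u2·a0=0.0521·11.934=0.622; a1=0.475 < 0.622 ≤ a1+a2=1.157 → R2 fires; R=5 E=18 M=3 S=7 P=10
Draw 10: a1=0.475, a2=0.620, a3=6.630, a4=3.770, a0=11.495; τ=−ln(0.3079)/11.495=0.102 → t=0.428; u2·a0=0.8919·11.495=10.252; a1+…+a3=7.725 < 10.252 ≤ a1+…+a4=11.495 → R4 fires; R=6 E=20 M=3 S=7 P=9
Draw 11: a1=0.570, a2=0.558, a3=7.956, a4=3.393, a0=12.477; τ=−ln(0.8929)/12.477=0.009 → t=0.437; u2·a0=0.9961·12.477=12.428; a1+…+a3=9.084 < 12.428 ≤ a1+…+a4=12.477 → R4 fires; R=7 E=22 M=3 S=7 P=8
Draw 12: a1=0.665, a2=0.496, a3=9.282, a4=3.016, a0=13.459; τ=−ln(0.0239)/13.459=0.277 → t=0.714 > T=0.69: stop.
At T=0.69: R=7 E=22 M=3 S=7 P=8; the largest is E.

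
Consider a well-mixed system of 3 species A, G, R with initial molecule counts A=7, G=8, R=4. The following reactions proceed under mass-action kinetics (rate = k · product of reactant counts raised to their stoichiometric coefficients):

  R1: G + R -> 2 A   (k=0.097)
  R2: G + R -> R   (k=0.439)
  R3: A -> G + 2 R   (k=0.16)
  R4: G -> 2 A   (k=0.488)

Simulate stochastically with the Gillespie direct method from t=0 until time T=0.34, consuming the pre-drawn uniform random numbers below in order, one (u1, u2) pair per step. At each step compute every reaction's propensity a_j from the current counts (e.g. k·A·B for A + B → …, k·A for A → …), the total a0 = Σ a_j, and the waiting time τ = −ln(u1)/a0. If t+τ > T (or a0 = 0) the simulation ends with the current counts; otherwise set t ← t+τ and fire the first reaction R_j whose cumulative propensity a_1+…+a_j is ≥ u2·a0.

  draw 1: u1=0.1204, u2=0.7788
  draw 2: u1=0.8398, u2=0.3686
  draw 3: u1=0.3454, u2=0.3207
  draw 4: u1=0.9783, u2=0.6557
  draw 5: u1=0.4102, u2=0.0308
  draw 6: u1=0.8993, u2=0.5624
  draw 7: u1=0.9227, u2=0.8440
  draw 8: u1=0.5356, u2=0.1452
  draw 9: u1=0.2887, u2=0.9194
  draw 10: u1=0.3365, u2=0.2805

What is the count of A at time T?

A at T = 11

t=0.000: A=7 G=8 R=4
Draw 1: a1=3.104, a2=14.048, a3=1.120, a4=3.904, a0=22.176; τ=−ln(0.1204)/22.176=0.095 → t=0.095; u2·a0=0.7788·22.176=17.271; a1+a2=17.152 < 17.271 ≤ a1+…+a3=18.272 → R3 fires; A=6 G=9 R=6
Draw 2: a1=5.238, a2=23.706, a3=0.960, a4=4.392, a0=34.296; τ=−ln(0.8398)/34.296=0.005 → t=0.101; u2·a0=0.3686·34.296=12.642; a1=5.238 < 12.642 ≤ a1+a2=28.944 → R2 fires; A=6 G=8 R=6
Draw 3: a1=4.656, a2=21.072, a3=0.960, a4=3.904, a0=30.592; τ=−ln(0.3454)/30.592=0.035 → t=0.135; u2·a0=0.3207·30.592=9.811; a1=4.656 < 9.811 ≤ a1+a2=25.728 → R2 fires; A=6 G=7 R=6
Draw 4: a1=4.074, a2=18.438, a3=0.960, a4=3.416, a0=26.888; τ=−ln(0.9783)/26.888=0.001 → t=0.136; u2·a0=0.6557·26.888=17.630; a1=4.074 < 17.630 ≤ a1+a2=22.512 → R2 fires; A=6 G=6 R=6
Draw 5: a1=3.492, a2=15.804, a3=0.960, a4=2.928, a0=23.184; τ=−ln(0.4102)/23.184=0.038 → t=0.175; u2·a0=0.0308·23.184=0.714 ≤ a1=3.492 → R1 fires; A=8 G=5 R=5
Draw 6: a1=2.425, a2=10.975, a3=1.280, a4=2.440, a0=17.120; τ=−ln(0.8993)/17.120=0.006 → t=0.181; u2·a0=0.5624·17.120=9.628; a1=2.425 < 9.628 ≤ a1+a2=13.400 → R2 fires; A=8 G=4 R=5
Draw 7: a1=1.940, a2=8.780, a3=1.280, a4=1.952, a0=13.952; τ=−ln(0.9227)/13.952=0.006 → t=0.187; u2·a0=0.8440·13.952=11.775; a1+a2=10.720 < 11.775 ≤ a1+…+a3=12.000 → R3 fires; A=7 G=5 R=7
Draw 8: a1=3.395, a2=15.365, a3=1.120, a4=2.440, a0=22.320; τ=−ln(0.5356)/22.320=0.028 → t=0.214; u2·a0=0.1452·22.320=3.241 ≤ a1=3.395 → R1 fires; A=9 G=4 R=6
Draw 9: a1=2.328, a2=10.536, a3=1.440, a4=1.952, a0=16.256; τ=−ln(0.2887)/16.256=0.076 → t=0.291; u2·a0=0.9194·16.256=14.946; a1+…+a3=14.304 < 14.946 ≤ a1+…+a4=16.256 → R4 fires; A=11 G=3 R=6
Draw 10: a1=1.746, a2=7.902, a3=1.760, a4=1.464, a0=12.872; τ=−ln(0.3365)/12.872=0.085 → t=0.376 > T=0.34: stop.
Read off A at T=0.34: 11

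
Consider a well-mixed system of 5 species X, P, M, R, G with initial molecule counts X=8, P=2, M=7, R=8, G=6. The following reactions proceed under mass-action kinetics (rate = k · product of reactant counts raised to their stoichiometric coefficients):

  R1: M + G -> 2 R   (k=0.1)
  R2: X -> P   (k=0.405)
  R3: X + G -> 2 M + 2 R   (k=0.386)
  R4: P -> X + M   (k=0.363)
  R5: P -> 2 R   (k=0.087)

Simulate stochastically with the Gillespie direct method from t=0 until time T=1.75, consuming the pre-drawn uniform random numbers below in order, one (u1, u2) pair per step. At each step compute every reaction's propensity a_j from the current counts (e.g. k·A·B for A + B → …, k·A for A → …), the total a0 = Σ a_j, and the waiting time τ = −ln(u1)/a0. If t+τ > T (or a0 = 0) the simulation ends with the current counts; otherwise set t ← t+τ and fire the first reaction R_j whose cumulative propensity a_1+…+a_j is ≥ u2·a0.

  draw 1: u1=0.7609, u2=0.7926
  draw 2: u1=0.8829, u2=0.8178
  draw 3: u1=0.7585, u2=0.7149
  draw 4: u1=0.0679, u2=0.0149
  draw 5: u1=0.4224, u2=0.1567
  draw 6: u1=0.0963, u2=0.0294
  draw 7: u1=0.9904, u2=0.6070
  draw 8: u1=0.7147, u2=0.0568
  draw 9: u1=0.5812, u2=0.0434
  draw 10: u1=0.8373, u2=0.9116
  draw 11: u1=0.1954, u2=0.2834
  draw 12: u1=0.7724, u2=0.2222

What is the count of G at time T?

G at T = 0

t=0.000: X=8 P=2 M=7 R=8 G=6
Draw 1: a1=4.200, a2=3.240, a3=18.528, a4=0.726, a5=0.174, a0=26.868; τ=−ln(0.7609)/26.868=0.010 → t=0.010; u2·a0=0.7926·26.868=21.296; a1+a2=7.440 < 21.296 ≤ a1+…+a3=25.968 → R3 fires; X=7 P=2 M=9 R=10 G=5
Draw 2: a1=4.500, a2=2.835, a3=13.510, a4=0.726, a5=0.174, a0=21.745; τ=−ln(0.8829)/21.745=0.006 → t=0.016; u2·a0=0.8178·21.745=17.783; a1+a2=7.335 < 17.783 ≤ a1+…+a3=20.845 → R3 fires; X=6 P=2 M=11 R=12 G=4
Draw 3: a1=4.400, a2=2.430, a3=9.264, a4=0.726, a5=0.174, a0=16.994; τ=−ln(0.7585)/16.994=0.016 → t=0.032; u2·a0=0.7149·16.994=12.149; a1+a2=6.830 < 12.149 ≤ a1+…+a3=16.094 → R3 fires; X=5 P=2 M=13 R=14 G=3
Draw 4: a1=3.900, a2=2.025, a3=5.790, a4=0.726, a5=0.174, a0=12.615; τ=−ln(0.0679)/12.615=0.213 → t=0.245; u2·a0=0.0149·12.615=0.188 ≤ a1=3.900 → R1 fires; X=5 P=2 M=12 R=16 G=2
Draw 5: a1=2.400, a2=2.025, a3=3.860, a4=0.726, a5=0.174, a0=9.185; τ=−ln(0.4224)/9.185=0.094 → t=0.339; u2·a0=0.1567·9.185=1.439 ≤ a1=2.400 → R1 fires; X=5 P=2 M=11 R=18 G=1
Draw 6: a1=1.100, a2=2.025, a3=1.930, a4=0.726, a5=0.174, a0=5.955; τ=−ln(0.0963)/5.955=0.393 → t=0.732; u2·a0=0.0294·5.955=0.175 ≤ a1=1.100 → R1 fires; X=5 P=2 M=10 R=20 G=0
Draw 7: a1=0.000, a2=2.025, a3=0.000, a4=0.726, a5=0.174, a0=2.925; τ=−ln(0.9904)/2.925=0.003 → t=0.735; u2·a0=0.6070·2.925=1.775; a1=0.000 < 1.775 ≤ a1+a2=2.025 → R2 fires; X=4 P=3 M=10 R=20 G=0
Draw 8: a1=0.000, a2=1.620, a3=0.000, a4=1.089, a5=0.261, a0=2.970; τ=−ln(0.7147)/2.970=0.113 → t=0.849; u2·a0=0.0568·2.970=0.169; a1=0.000 < 0.169 ≤ a1+a2=1.620 → R2 fires; X=3 P=4 M=10 R=20 G=0
Draw 9: a1=0.000, a2=1.215, a3=0.000, a4=1.452, a5=0.348, a0=3.015; τ=−ln(0.5812)/3.015=0.180 → t=1.029; u2·a0=0.0434·3.015=0.131; a1=0.000 < 0.131 ≤ a1+a2=1.215 → R2 fires; X=2 P=5 M=10 R=20 G=0
Draw 10: a1=0.000, a2=0.810, a3=0.000, a4=1.815, a5=0.435, a0=3.060; τ=−ln(0.8373)/3.060=0.058 → t=1.087; u2·a0=0.9116·3.060=2.789; a1+…+a4=2.625 < 2.789 ≤ a1+…+a5=3.060 → R5 fires; X=2 P=4 M=10 R=22 G=0
Draw 11: a1=0.000, a2=0.810, a3=0.000, a4=1.452, a5=0.348, a0=2.610; τ=−ln(0.1954)/2.610=0.626 → t=1.712; u2·a0=0.2834·2.610=0.740; a1=0.000 < 0.740 ≤ a1+a2=0.810 → R2 fires; X=1 P=5 M=10 R=22 G=0
Draw 12: a1=0.000, a2=0.405, a3=0.000, a4=1.815, a5=0.435, a0=2.655; τ=−ln(0.7724)/2.655=0.097 → t=1.809 > T=1.75: stop.
Read off G at T=1.75: 0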